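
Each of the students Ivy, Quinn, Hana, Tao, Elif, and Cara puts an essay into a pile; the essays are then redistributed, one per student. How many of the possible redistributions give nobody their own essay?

Count assignments avoiding every fixed point. For any j of the 6 students fixed to their own essay, the other 6−j can be arranged in (6−j)! ways.
By inclusion–exclusion this is Σ_{j=0}^{6} (−1)^j C(6,j)·(6−j)!.
Computing: 720 − 720 + 360 − 120 + 30 − 6 + 1 = 265.

265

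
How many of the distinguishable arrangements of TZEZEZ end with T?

10

With the last slot taken by T, it remains to arrange the other 5 letters (ZEZEZ).
Those 5 letters have E appearing twice and Z appearing 3 times, giving (5)!/(3!·2!) = 10.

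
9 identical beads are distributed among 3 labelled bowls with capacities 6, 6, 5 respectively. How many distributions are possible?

33

By stars and bars, unrestricted non-negative solutions to x_1+…+x_3 = 9 number C(9+2,2) = 55.
Subtract solutions that violate a single cap (substitute x_i' = x_i − (cap_i+1)): x_1 ≥ 7 gives C(4,2) = 6; x_2 ≥ 7 gives C(4,2) = 6; x_3 ≥ 6 gives C(5,2) = 10. Together 22.
No two caps can be exceeded simultaneously, so the pair terms are all 0.
By inclusion–exclusion the count is 55 − 22 + 0 = 33.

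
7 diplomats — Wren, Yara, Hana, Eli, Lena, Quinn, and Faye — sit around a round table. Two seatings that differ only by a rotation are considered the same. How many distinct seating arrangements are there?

Around a circle, 7 distinct people have 7!/7 = (6)! = 720 rotationally distinct seatings.

720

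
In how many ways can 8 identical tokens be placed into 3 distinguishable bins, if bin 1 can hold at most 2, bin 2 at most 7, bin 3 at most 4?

14

By stars and bars, unrestricted non-negative solutions to x_1+…+x_3 = 8 number C(8+2,2) = 45.
Subtract solutions that violate a single cap (substitute x_i' = x_i − (cap_i+1)): x_1 ≥ 3 gives C(7,2) = 21; x_2 ≥ 8 gives C(2,2) = 1; x_3 ≥ 5 gives C(5,2) = 10. Together 32.
Add back pairs where two caps are both exceeded: 0 + 1 + 0 = 1.
By inclusion–exclusion the count is 45 − 32 + 1 = 14.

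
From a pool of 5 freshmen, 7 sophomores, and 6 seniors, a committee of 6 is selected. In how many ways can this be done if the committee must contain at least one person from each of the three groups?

Total 6-person selections from all 18: C(18,6) = 18564.
Subtract selections that omit an entire group: no freshmen → C(13,6) = 1716; no sophomores → C(11,6) = 462; no seniors → C(12,6) = 924.
Add back selections omitting two groups (i.e. drawn from a single group): C(5,6) + C(7,6) + C(6,6) = 8.
By inclusion–exclusion: 18564 − 3102 + 8 = 15470.

15470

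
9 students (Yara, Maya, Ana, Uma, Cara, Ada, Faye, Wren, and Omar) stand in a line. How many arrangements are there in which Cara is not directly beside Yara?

There are 9! = 362880 arrangements in all. If Cara and Yara are adjacent, merging them into one block gives 2·(8)! = 80640 arrangements.
Complementary counting: 362880 − 80640 = 282240.

282240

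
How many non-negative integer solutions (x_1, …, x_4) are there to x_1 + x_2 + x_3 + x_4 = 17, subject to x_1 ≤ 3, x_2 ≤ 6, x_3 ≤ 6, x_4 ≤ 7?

52

Ignoring the caps, the number of non-negative solutions to x_1+…+x_4 = 17 is C(20,3) = 1140.
Subtract solutions that violate a single cap (substitute x_i' = x_i − (cap_i+1)): x_1 ≥ 4 gives C(16,3) = 560; x_2 ≥ 7 gives C(13,3) = 286; x_3 ≥ 7 gives C(13,3) = 286; x_4 ≥ 8 gives C(12,3) = 220. Together 1352.
Add back pairs where two caps are both exceeded: 84 + 84 + 56 + 20 + 10 + 10 = 264.
By inclusion–exclusion the count is 1140 − 1352 + 264 = 52.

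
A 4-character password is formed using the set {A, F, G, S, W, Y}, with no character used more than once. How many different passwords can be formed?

With no repetition, fill the 4 characters in order: 6 choices, then 5, down to 3.
6 × 5 × 4 × 3 = 360.

360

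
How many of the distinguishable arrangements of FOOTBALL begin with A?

With the first slot taken by A, it remains to arrange the other 7 letters (FOOTBLL).
Those 7 letters have L appearing twice and O appearing twice, giving (7)!/(2!·2!) = 1260.

1260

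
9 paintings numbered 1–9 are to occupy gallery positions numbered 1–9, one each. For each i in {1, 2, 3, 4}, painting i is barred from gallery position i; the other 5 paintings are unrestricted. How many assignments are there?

229080

Let Aᵢ (for 1 ≤ i ≤ 4) be the placements that put painting i in its forbidden gallery position. Any j of these fix j positions, leaving (9−j)! ways to fill the rest, and there are C(4,j) ways to pick which j.
By inclusion–exclusion, the number of valid placements is Σ_{j=0}^{4} (−1)^j C(4,j)·(9−j)!.
Computing: 362880 − 161280 + 30240 − 2880 + 120 = 229080.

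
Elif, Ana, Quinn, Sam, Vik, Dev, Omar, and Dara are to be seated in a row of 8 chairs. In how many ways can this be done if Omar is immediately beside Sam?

10080

Treat {Omar, Sam} as a single unit. There are 7 units to order, and the pair itself can be ordered 2 ways.
So the count is 2·(7)! = 10080.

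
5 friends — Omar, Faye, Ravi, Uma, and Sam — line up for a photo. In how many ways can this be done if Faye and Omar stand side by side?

Glue Faye and Omar into one block (2 internal orders), leaving 4 units to arrange in a row.
That gives 2 × 4! = 2 × 24 = 48.

48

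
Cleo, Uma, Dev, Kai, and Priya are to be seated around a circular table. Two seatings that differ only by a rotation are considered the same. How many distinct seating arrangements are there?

Seat Cleo anywhere (absorbing the rotational symmetry), then permute the other 4: (4)! = 24.

24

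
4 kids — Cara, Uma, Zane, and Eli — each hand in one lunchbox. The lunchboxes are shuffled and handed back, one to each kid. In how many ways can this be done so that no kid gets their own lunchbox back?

9

Let Aᵢ be the assignments in which kid i gets their own lunchbox. We want the size of the complement of A₁∪…∪A_4.
By inclusion–exclusion this is Σ_{j=0}^{4} (−1)^j C(4,j)·(4−j)!.
Computing: 24 − 24 + 12 − 4 + 1 = 9.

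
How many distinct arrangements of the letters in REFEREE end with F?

With the last slot taken by F, it remains to arrange the other 6 letters (REEREE).
Those 6 letters have E appearing 4 times and R appearing twice, giving (6)!/(4!·2!) = 15.

15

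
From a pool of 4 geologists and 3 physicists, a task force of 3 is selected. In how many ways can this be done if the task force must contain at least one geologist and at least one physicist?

With no constraint there are C(7,3) = 35 possible selections.
Subtract selections that omit an entire group: no geologists → C(3,3) = 1; no physicists → C(4,3) = 4.
Both groups omitted at once is impossible, so 35 − 5 = 30.

30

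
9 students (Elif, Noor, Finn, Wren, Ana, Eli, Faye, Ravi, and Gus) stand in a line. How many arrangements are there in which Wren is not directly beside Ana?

282240

Of the 9! = 362880 arrangements, those with Wren and Ana adjacent number 2 × 8! = 80640 (treat the pair as a block with 2 internal orders).
Complementary counting: 362880 − 80640 = 282240.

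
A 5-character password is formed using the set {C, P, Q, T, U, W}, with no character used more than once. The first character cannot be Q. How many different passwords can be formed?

The first character has 6−1 = 5 choices (anything except Q).
The remaining 4 characters are filled from the other 5 symbols without repetition: 5 × 4 × 3 × 2 = 120.
Total: 5 × 120 = 600.

600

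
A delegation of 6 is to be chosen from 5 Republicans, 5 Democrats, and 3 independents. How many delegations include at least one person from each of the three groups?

Unrestricted: C(13,6) = 1716 ways to pick any 6 of the 13.
Subtract selections that omit an entire group: no Republicans → C(8,6) = 28; no Democrats → C(8,6) = 28; no independents → C(10,6) = 210.
Add back selections omitting two groups (i.e. drawn from a single group): C(5,6) + C(5,6) + C(3,6) = 0.
By inclusion–exclusion: 1716 − 266 + 0 = 1450.

1450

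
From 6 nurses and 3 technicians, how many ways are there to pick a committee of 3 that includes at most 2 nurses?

Split by how many nurses are chosen (0 through 2).
Sum: C(6,0)·C(3,3) + C(6,1)·C(3,2) + C(6,2)·C(3,1) = 1 + 18 + 45 = 64.

64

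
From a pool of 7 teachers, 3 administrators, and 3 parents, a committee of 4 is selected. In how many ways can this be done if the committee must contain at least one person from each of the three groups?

315

Unrestricted: C(13,4) = 715 ways to pick any 4 of the 13.
Selections missing a whole group: no teachers → C(6,4) = 15; no administrators → C(10,4) = 210; no parents → C(10,4) = 210.
Add back selections omitting two groups (i.e. drawn from a single group): C(7,4) + C(3,4) + C(3,4) = 35.
By inclusion–exclusion: 715 − 435 + 35 = 315.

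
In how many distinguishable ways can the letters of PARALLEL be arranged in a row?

3360

The 8 letters of PARALLEL have repeats: A appearing twice and L appearing 3 times.
So there are 8! / (3!·2!) = 3360 distinguishable arrangements.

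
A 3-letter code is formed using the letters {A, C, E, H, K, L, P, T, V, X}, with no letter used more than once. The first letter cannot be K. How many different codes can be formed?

The first letter has 10−1 = 9 choices (anything except K).
The remaining 2 letters are filled from the other 9 symbols without repetition: 9 × 8 = 72.
Total: 9 × 72 = 648.

648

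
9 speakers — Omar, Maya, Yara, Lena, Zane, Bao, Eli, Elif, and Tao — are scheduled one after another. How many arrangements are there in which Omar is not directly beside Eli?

Of the 9! = 362880 arrangements, those with Omar and Eli adjacent number 2 × 8! = 80640 (treat the pair as a block with 2 internal orders).
Complementary counting: 362880 − 80640 = 282240.

282240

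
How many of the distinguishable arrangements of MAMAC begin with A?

Fix A in the first position and arrange the remaining 4 letters.
Those 4 letters have M appearing twice, giving (4)!/(2!) = 12.

12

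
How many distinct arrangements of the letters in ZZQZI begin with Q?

With the first slot taken by Q, it remains to arrange the other 4 letters (ZZZI).
Those 4 letters have Z appearing 3 times, giving (4)!/(3!) = 4.

4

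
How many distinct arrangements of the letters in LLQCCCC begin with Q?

15

Fix Q in the first position and arrange the remaining 6 letters.
Those 6 letters have C appearing 4 times and L appearing twice, giving (6)!/(4!·2!) = 15.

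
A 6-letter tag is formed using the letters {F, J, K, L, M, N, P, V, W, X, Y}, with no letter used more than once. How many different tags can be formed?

332640

This is a permutation of 6 out of 11: P(11,6) = 11!/5!.
11 × 10 × 9 × 8 × 7 × 6 = 332640.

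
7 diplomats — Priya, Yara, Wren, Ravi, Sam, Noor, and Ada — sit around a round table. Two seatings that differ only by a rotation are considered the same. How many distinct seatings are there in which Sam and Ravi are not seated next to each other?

480

Without the restriction there are (6)! = 720 seatings.
Seatings with Sam beside Ravi: treat them as a block with 2 internal orders, giving 2 × (5)! = 240.
Subtracting, 720 − 240 = 480.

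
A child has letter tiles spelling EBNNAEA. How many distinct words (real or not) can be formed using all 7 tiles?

630

EBNNAEA has 7 letters with A appearing twice, E appearing twice, and N appearing twice.
The number of distinct arrangements is 7!/(2!·2!·2!) = 5040/8 = 630.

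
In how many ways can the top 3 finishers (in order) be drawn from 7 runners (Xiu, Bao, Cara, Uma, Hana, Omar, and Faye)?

210

There are 7 choices for 1st place, 6 for 2nd, and 5 for 3rd.
That gives 7 × 6 × 5 = 210.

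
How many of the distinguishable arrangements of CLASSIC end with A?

Fix A in the last position and arrange the remaining 6 letters.
Those 6 letters have C appearing twice and S appearing twice, giving (6)!/(2!·2!) = 180.

180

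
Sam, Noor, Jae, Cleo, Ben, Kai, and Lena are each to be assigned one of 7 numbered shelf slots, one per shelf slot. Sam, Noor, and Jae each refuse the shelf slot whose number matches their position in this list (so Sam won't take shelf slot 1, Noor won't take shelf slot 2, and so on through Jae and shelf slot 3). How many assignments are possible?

3216

Let Aᵢ (for i ∈ {1, 2, 3}) be the placements that put person i in their forbidden shelf slot. Any j of these fix j positions, leaving (7−j)! ways to fill the rest, and there are C(3,j) ways to pick which j.
By inclusion–exclusion, the number of valid placements is Σ_{j=0}^{3} (−1)^j C(3,j)·(7−j)!.
Computing: 5040 − 2160 + 360 − 24 = 3216.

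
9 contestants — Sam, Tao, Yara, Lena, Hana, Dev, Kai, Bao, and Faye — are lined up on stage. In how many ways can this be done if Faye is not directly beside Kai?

282240

Of the 9! = 362880 arrangements, those with Faye and Kai adjacent number 2 × 8! = 80640 (treat the pair as a block with 2 internal orders).
Complementary counting: 362880 − 80640 = 282240.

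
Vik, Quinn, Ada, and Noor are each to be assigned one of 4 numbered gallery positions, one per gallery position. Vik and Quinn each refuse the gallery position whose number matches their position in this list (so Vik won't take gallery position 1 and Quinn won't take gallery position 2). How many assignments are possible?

Let Aᵢ (for i ∈ {1, 2}) be the placements that put person i in their forbidden gallery position. Any j of these fix j positions, leaving (4−j)! ways to fill the rest, and there are C(2,j) ways to pick which j.
By inclusion–exclusion, the number of valid placements is Σ_{j=0}^{2} (−1)^j C(2,j)·(4−j)!.
Computing: 24 − 12 + 2 = 14.

14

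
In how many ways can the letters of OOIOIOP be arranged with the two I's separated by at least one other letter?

75

There are 7!/(4!·2!) = 105 arrangements of OOIOIOP in total.
If the two I's are adjacent, glue them into one block, leaving 6 items to arrange: (6)!/(4!) = 30 ways.
Subtracting, 105 − 30 = 75 arrangements keep the I's apart.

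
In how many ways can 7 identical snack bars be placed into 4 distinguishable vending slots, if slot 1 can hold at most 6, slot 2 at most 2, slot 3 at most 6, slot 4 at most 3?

64

Ignoring the caps, the number of non-negative solutions to x_1+…+x_4 = 7 is C(10,3) = 120.
Subtract solutions that violate a single cap (substitute x_i' = x_i − (cap_i+1)): x_1 ≥ 7 gives C(3,3) = 1; x_2 ≥ 3 gives C(7,3) = 35; x_3 ≥ 7 gives C(3,3) = 1; x_4 ≥ 4 gives C(6,3) = 20. Together 57.
Add back pairs where two caps are both exceeded: 0 + 0 + 0 + 0 + 1 + 0 = 1.
By inclusion–exclusion the count is 120 − 57 + 1 = 64.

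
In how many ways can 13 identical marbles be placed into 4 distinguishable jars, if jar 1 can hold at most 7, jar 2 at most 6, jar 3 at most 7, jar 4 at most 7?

By stars and bars, unrestricted non-negative solutions to x_1+…+x_4 = 13 number C(13+3,3) = 560.
Subtract solutions that violate a single cap (substitute x_i' = x_i − (cap_i+1)): x_1 ≥ 8 gives C(8,3) = 56; x_2 ≥ 7 gives C(9,3) = 84; x_3 ≥ 8 gives C(8,3) = 56; x_4 ≥ 8 gives C(8,3) = 56. Together 252.
No two caps can be exceeded simultaneously, so the pair terms are all 0.
By inclusion–exclusion the count is 560 − 252 + 0 = 308.

308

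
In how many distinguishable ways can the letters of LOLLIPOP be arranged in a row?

Letter multiplicities in LOLLIPOP: I×1, L×3, O×2, P×2.
The number of distinct arrangements is 8!/(3!·2!·2!) = 40320/24 = 1680.

1680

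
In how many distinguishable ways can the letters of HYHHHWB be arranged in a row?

210

The 7 letters of HYHHHWB have repeats: H appearing 4 times.
Dividing 7! = 5040 by 4! = 24 for the repeated letters gives 210.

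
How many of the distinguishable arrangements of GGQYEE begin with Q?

30

With the first slot taken by Q, it remains to arrange the other 5 letters (GGYEE).
Those 5 letters have E appearing twice and G appearing twice, giving (5)!/(2!·2!) = 30.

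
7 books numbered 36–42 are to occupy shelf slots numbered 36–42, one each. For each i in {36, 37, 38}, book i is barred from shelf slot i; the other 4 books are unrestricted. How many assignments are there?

Let Aᵢ (for i ∈ {36, 37, 38}) be the placements that put book i in its forbidden shelf slot. Any j of these fix j positions, leaving (7−j)! ways to fill the rest, and there are C(3,j) ways to pick which j.
By inclusion–exclusion, the number of valid placements is Σ_{j=0}^{3} (−1)^j C(3,j)·(7−j)!.
Computing: 5040 − 2160 + 360 − 24 = 3216.

3216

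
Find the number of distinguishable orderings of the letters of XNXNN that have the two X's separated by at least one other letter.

6

Total arrangements of XNXNN: 5!/(3!·2!) = 10.
If the two X's are adjacent, glue them into one block, leaving 4 items to arrange: (4)!/(3!) = 4 ways.
Subtracting, 10 − 4 = 6 arrangements keep the X's apart.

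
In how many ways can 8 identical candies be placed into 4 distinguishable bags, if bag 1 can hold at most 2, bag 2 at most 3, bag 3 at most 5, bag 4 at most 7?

Ignoring the caps, the number of non-negative solutions to x_1+…+x_4 = 8 is C(11,3) = 165.
Subtract solutions that violate a single cap (substitute x_i' = x_i − (cap_i+1)): x_1 ≥ 3 gives C(8,3) = 56; x_2 ≥ 4 gives C(7,3) = 35; x_3 ≥ 6 gives C(5,3) = 10; x_4 ≥ 8 gives C(3,3) = 1. Together 102.
Add back pairs where two caps are both exceeded: 4 + 0 + 0 + 0 + 0 + 0 = 4.
By inclusion–exclusion the count is 165 − 102 + 4 = 67.

67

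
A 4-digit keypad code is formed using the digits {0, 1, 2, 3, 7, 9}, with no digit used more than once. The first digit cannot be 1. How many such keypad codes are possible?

The first digit has 6−1 = 5 choices (anything except 1).
The remaining 3 digits are filled from the other 5 symbols without repetition: 5 × 4 × 3 = 60.
Total: 5 × 60 = 300.

300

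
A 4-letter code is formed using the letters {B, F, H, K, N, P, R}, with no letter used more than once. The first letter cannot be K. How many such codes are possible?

720

The first letter has 7−1 = 6 choices (anything except K).
The remaining 3 letters are filled from the other 6 symbols without repetition: 6 × 5 × 4 = 120.
Total: 6 × 120 = 720.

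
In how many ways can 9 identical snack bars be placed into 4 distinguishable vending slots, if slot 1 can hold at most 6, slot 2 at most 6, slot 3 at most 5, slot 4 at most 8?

179

Without the upper bounds there are C(12,3) = 220 ways to split 9 among 4 vending slots.
Subtract solutions that violate a single cap (substitute x_i' = x_i − (cap_i+1)): x_1 ≥ 7 gives C(5,3) = 10; x_2 ≥ 7 gives C(5,3) = 10; x_3 ≥ 6 gives C(6,3) = 20; x_4 ≥ 9 gives C(3,3) = 1. Together 41.
No two caps can be exceeded simultaneously, so the pair terms are all 0.
By inclusion–exclusion the count is 220 − 41 + 0 = 179.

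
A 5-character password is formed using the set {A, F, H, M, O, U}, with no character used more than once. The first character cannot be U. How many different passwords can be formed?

The first character has 6−1 = 5 choices (anything except U).
The remaining 4 characters are filled from the other 5 symbols without repetition: 5 × 4 × 3 × 2 = 120.
Total: 5 × 120 = 600.

600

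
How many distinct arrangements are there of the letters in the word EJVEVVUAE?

10080

Letter multiplicities in EJVEVVUAE: A×1, E×3, J×1, U×1, V×3.
So there are 9! / (3!·3!) = 10080 distinguishable arrangements.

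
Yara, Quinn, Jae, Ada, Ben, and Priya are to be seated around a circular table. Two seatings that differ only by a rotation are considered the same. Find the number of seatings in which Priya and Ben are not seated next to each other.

Without the restriction there are (5)! = 120 seatings.
Those with Priya next to Ben: fuse the pair into one unit and seat 5 units around a circle — 2·(4)! = 48.
Subtracting, 120 − 48 = 72.

72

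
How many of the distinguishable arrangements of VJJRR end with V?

6

Fix V in the last position and arrange the remaining 4 letters.
Those 4 letters have J appearing twice and R appearing twice, giving (4)!/(2!·2!) = 6.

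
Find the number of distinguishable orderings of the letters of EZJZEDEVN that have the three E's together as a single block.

Treat the 3 copies of E as a single block. The multiset to arrange is then {EEE, D, J, N, V, Z, Z}, 7 items in all.
That gives (7)!/(2!) = 2520 arrangements.

2520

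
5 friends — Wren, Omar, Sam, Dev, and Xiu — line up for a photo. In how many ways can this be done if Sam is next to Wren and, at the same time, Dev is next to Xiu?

Treat {Sam,Wren} as one block (2 orders) and {Dev,Xiu} as another (2 orders).
That leaves 3 units to arrange: 2 × 2 × 3! = 4 × 6 = 24.

24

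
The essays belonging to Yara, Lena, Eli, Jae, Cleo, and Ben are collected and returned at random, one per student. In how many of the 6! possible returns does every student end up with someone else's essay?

This is the derangement count D_6: permutations of 6 items with no fixed point.
By inclusion–exclusion this is Σ_{j=0}^{6} (−1)^j C(6,j)·(6−j)!.
Computing: 720 − 720 + 360 − 120 + 30 − 6 + 1 = 265.

265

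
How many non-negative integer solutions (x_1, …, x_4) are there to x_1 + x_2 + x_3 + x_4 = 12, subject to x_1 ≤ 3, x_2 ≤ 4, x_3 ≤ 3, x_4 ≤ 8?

By stars and bars, unrestricted non-negative solutions to x_1+…+x_4 = 12 number C(12+3,3) = 455.
Subtract solutions that violate a single cap (substitute x_i' = x_i − (cap_i+1)): x_1 ≥ 4 gives C(11,3) = 165; x_2 ≥ 5 gives C(10,3) = 120; x_3 ≥ 4 gives C(11,3) = 165; x_4 ≥ 9 gives C(6,3) = 20. Together 470.
Add back pairs where two caps are both exceeded: 20 + 35 + 0 + 20 + 0 + 0 = 75.
By inclusion–exclusion the count is 455 − 470 + 75 = 60.

60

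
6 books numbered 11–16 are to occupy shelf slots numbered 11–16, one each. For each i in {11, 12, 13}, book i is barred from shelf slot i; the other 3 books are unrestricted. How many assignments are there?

Let Aᵢ (for i ∈ {11, 12, 13}) be the placements that put book i in its forbidden shelf slot. Any j of these fix j positions, leaving (6−j)! ways to fill the rest, and there are C(3,j) ways to pick which j.
By inclusion–exclusion, the number of valid placements is Σ_{j=0}^{3} (−1)^j C(3,j)·(6−j)!.
Computing: 720 − 360 + 72 − 6 = 426.

426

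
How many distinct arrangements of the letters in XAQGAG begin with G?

Fix G in the first position and arrange the remaining 5 letters.
Those 5 letters have A appearing twice, giving (5)!/(2!) = 60.

60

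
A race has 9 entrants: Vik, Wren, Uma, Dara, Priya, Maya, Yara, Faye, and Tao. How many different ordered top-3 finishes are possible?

504

This is an ordered selection of 3 from 9: P(9,3).
That gives 9 × 8 × 7 = 504.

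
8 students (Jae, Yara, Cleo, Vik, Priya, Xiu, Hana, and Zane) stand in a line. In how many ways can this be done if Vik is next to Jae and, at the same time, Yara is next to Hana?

2880

Treat {Vik,Jae} as one block (2 orders) and {Yara,Hana} as another (2 orders).
That leaves 6 units to arrange: 2 × 2 × 6! = 4 × 720 = 2880.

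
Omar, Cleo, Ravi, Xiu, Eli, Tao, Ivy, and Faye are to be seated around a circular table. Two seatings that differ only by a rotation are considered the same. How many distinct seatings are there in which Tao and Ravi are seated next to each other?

1440

Glue Tao and Ravi into a block (2 internal orders). Seating 7 units around a circle gives (6)! arrangements.
So 2 × (6)! = 2 × 720 = 1440.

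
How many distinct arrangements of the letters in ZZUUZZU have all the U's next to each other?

Treat the 3 copies of U as a single block. The multiset to arrange is then {UUU, Z, Z, Z, Z}, 5 items in all.
That gives (5)!/(4!) = 5 arrangements.

5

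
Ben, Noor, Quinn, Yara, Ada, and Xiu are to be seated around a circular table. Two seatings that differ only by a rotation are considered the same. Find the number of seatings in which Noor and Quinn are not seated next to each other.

72

All circular seatings of 6 people number (5)! = 120.
Those with Noor next to Quinn: fuse the pair into one unit and seat 5 units around a circle — 2·(4)! = 48.
Subtracting, 120 − 48 = 72.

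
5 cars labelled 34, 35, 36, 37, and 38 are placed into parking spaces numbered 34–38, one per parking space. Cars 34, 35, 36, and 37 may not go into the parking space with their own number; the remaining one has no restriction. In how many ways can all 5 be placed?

53

Let Aᵢ (for 34 ≤ i ≤ 37) be the placements that put car i in its forbidden parking space. Any j of these fix j positions, leaving (5−j)! ways to fill the rest, and there are C(4,j) ways to pick which j.
By inclusion–exclusion, the number of valid placements is Σ_{j=0}^{4} (−1)^j C(4,j)·(5−j)!.
Computing: 120 − 96 + 36 − 8 + 1 = 53.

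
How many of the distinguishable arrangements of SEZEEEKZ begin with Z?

With the first slot taken by Z, it remains to arrange the other 7 letters (SEEEEKZ).
Those 7 letters have E appearing 4 times, giving (7)!/(4!) = 210.

210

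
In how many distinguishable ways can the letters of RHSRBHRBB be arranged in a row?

5040

Letter multiplicities in RHSRBHRBB: B×3, H×2, R×3, S×1.
The number of distinct arrangements is 9!/(3!·3!·2!) = 362880/72 = 5040.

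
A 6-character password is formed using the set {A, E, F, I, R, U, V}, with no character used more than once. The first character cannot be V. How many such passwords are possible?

4320

The first character has 7−1 = 6 choices (anything except V).
The remaining 5 characters are filled from the other 6 symbols without repetition: 6 × 5 × 4 × 3 × 2 = 720.
Total: 6 × 720 = 4320.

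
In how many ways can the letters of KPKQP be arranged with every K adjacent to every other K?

12

Treat the 2 copies of K as a single block. The multiset to arrange is then {KK, P, P, Q}, 4 items in all.
That gives (4)!/(2!) = 12 arrangements.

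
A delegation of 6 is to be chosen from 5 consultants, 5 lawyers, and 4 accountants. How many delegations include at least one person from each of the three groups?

Total 6-person selections from all 14: C(14,6) = 3003.
Selections missing a whole group: no consultants → C(9,6) = 84; no lawyers → C(9,6) = 84; no accountants → C(10,6) = 210.
Add back selections omitting two groups (i.e. drawn from a single group): C(5,6) + C(5,6) + C(4,6) = 0.
By inclusion–exclusion: 3003 − 378 + 0 = 2625.

2625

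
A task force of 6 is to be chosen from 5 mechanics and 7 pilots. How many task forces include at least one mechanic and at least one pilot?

917

Unrestricted: C(12,6) = 924 ways to pick any 6 of the 12.
Subtract selections that omit an entire group: no mechanics → C(7,6) = 7; no pilots → C(5,6) = 0.
Both groups omitted at once is impossible, so 924 − 7 = 917.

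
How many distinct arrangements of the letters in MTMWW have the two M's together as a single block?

12

Treat the 2 copies of M as a single block. The multiset to arrange is then {MM, T, W, W}, 4 items in all.
That gives (4)!/(2!) = 12 arrangements.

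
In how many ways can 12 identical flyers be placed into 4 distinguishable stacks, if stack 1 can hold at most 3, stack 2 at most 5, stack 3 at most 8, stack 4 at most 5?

123

Without the upper bounds there are C(15,3) = 455 ways to split 12 among 4 stacks.
Subtract solutions that violate a single cap (substitute x_i' = x_i − (cap_i+1)): x_1 ≥ 4 gives C(11,3) = 165; x_2 ≥ 6 gives C(9,3) = 84; x_3 ≥ 9 gives C(6,3) = 20; x_4 ≥ 6 gives C(9,3) = 84. Together 353.
Add back pairs where two caps are both exceeded: 10 + 0 + 10 + 0 + 1 + 0 = 21.
By inclusion–exclusion the count is 455 − 353 + 21 = 123.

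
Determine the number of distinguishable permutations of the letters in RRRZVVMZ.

The 8 letters of RRRZVVMZ have repeats: R appearing 3 times, V appearing twice, and Z appearing twice.
Dividing 8! = 40320 by 3!·2!·2! = 24 for the repeated letters gives 1680.

1680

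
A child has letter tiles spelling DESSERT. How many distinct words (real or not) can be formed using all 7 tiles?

Letter multiplicities in DESSERT: D×1, E×2, R×1, S×2, T×1.
The number of distinct arrangements is 7!/(2!·2!) = 5040/4 = 1260.

1260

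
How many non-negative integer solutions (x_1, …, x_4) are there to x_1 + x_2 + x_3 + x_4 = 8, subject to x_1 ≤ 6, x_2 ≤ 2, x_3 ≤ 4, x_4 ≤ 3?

Without the upper bounds there are C(11,3) = 165 ways to split 8 among 4 variables.
Subtract solutions that violate a single cap (substitute x_i' = x_i − (cap_i+1)): x_1 ≥ 7 gives C(4,3) = 4; x_2 ≥ 3 gives C(8,3) = 56; x_3 ≥ 5 gives C(6,3) = 20; x_4 ≥ 4 gives C(7,3) = 35. Together 115.
Add back pairs where two caps are both exceeded: 0 + 0 + 0 + 1 + 4 + 0 = 5.
By inclusion–exclusion the count is 165 − 115 + 5 = 55.

55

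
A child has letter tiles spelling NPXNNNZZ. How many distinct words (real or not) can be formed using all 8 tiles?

840

Letter multiplicities in NPXNNNZZ: N×4, P×1, X×1, Z×2.
So there are 8! / (4!·2!) = 840 distinguishable arrangements.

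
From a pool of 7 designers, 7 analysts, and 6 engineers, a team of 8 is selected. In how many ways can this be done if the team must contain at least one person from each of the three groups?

120393

With no constraint there are C(20,8) = 125970 possible selections.
Subtract selections that omit an entire group: no designers → C(13,8) = 1287; no analysts → C(13,8) = 1287; no engineers → C(14,8) = 3003.
Add back selections omitting two groups (i.e. drawn from a single group): C(7,8) + C(7,8) + C(6,8) = 0.
By inclusion–exclusion: 125970 − 5577 + 0 = 120393.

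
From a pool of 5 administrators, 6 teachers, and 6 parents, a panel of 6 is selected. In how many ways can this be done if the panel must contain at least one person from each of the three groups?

Unrestricted: C(17,6) = 12376 ways to pick any 6 of the 17.
Selections missing a whole group: no administrators → C(12,6) = 924; no teachers → C(11,6) = 462; no parents → C(11,6) = 462.
Add back selections omitting two groups (i.e. drawn from a single group): C(5,6) + C(6,6) + C(6,6) = 2.
By inclusion–exclusion: 12376 − 1848 + 2 = 10530.

10530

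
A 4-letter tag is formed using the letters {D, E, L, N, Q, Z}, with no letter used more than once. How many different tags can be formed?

With no repetition, fill the 4 letters in order: 6 choices, then 5, down to 3.
6 × 5 × 4 × 3 = 360.

360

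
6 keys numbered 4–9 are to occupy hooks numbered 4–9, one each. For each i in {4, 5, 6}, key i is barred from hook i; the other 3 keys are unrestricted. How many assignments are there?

Let Aᵢ (for i ∈ {4, 5, 6}) be the placements that put key i in its forbidden hook. Any j of these fix j positions, leaving (6−j)! ways to fill the rest, and there are C(3,j) ways to pick which j.
By inclusion–exclusion, the number of valid placements is Σ_{j=0}^{3} (−1)^j C(3,j)·(6−j)!.
Computing: 720 − 360 + 72 − 6 = 426.

426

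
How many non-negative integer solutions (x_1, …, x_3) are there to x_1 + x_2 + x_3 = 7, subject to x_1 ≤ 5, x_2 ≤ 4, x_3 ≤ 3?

17

Ignoring the caps, the number of non-negative solutions to x_1+…+x_3 = 7 is C(9,2) = 36.
Subtract solutions that violate a single cap (substitute x_i' = x_i − (cap_i+1)): x_1 ≥ 6 gives C(3,2) = 3; x_2 ≥ 5 gives C(4,2) = 6; x_3 ≥ 4 gives C(5,2) = 10. Together 19.
No two caps can be exceeded simultaneously, so the pair terms are all 0.
By inclusion–exclusion the count is 36 − 19 + 0 = 17.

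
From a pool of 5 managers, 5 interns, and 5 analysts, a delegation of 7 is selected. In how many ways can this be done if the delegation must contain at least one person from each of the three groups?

Unrestricted: C(15,7) = 6435 ways to pick any 7 of the 15.
Subtract selections that omit an entire group: no managers → C(10,7) = 120; no interns → C(10,7) = 120; no analysts → C(10,7) = 120.
Add back selections omitting two groups (i.e. drawn from a single group): C(5,7) + C(5,7) + C(5,7) = 0.
By inclusion–exclusion: 6435 − 360 + 0 = 6075.

6075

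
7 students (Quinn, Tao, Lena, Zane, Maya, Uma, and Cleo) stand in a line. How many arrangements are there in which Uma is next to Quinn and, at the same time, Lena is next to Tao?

Treat {Uma,Quinn} as one block (2 orders) and {Lena,Tao} as another (2 orders).
That leaves 5 units to arrange: 2 × 2 × 5! = 4 × 120 = 480.

480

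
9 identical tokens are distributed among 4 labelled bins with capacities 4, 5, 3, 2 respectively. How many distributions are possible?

41

Without the upper bounds there are C(12,3) = 220 ways to split 9 among 4 bins.
Subtract solutions that violate a single cap (substitute x_i' = x_i − (cap_i+1)): x_1 ≥ 5 gives C(7,3) = 35; x_2 ≥ 6 gives C(6,3) = 20; x_3 ≥ 4 gives C(8,3) = 56; x_4 ≥ 3 gives C(9,3) = 84. Together 195.
Add back pairs where two caps are both exceeded: 0 + 1 + 4 + 0 + 1 + 10 = 16.
By inclusion–exclusion the count is 220 − 195 + 16 = 41.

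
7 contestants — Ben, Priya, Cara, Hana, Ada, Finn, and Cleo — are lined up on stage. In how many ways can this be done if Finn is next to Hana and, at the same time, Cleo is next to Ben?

Treat {Finn,Hana} as one block (2 orders) and {Cleo,Ben} as another (2 orders).
That leaves 5 units to arrange: 2 × 2 × 5! = 4 × 120 = 480.

480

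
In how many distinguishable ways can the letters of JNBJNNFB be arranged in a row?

The 8 letters of JNBJNNFB have repeats: B appearing twice, J appearing twice, and N appearing 3 times.
Dividing 8! = 40320 by 3!·2!·2! = 24 for the repeated letters gives 1680.

1680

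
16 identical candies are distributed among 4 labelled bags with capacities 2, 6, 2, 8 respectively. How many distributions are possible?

10

Ignoring the caps, the number of non-negative solutions to x_1+…+x_4 = 16 is C(19,3) = 969.
Subtract solutions that violate a single cap (substitute x_i' = x_i − (cap_i+1)): x_1 ≥ 3 gives C(16,3) = 560; x_2 ≥ 7 gives C(12,3) = 220; x_3 ≥ 3 gives C(16,3) = 560; x_4 ≥ 9 gives C(10,3) = 120. Together 1460.
Add back pairs where two caps are both exceeded: 84 + 286 + 35 + 84 + 1 + 35 = 525.
Subtract triples: 20 + 0 + 4 + 0 = 24.
By inclusion–exclusion the count is 969 − 1460 + 525 − 24 = 10.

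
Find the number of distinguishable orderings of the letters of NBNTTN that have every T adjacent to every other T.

Treat the 2 copies of T as a single block. The multiset to arrange is then {TT, B, N, N, N}, 5 items in all.
That gives (5)!/(3!) = 20 arrangements.

20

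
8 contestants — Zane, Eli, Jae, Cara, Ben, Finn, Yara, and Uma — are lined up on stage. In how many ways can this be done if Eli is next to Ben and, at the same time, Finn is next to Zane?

2880

Treat {Eli,Ben} as one block (2 orders) and {Finn,Zane} as another (2 orders).
That leaves 6 units to arrange: 2 × 2 × 6! = 4 × 720 = 2880.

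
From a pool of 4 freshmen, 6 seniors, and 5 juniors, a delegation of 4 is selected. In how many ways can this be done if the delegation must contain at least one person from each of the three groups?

720

Total 4-person selections from all 15: C(15,4) = 1365.
Subtract selections that omit an entire group: no freshmen → C(11,4) = 330; no seniors → C(9,4) = 126; no juniors → C(10,4) = 210.
Add back selections omitting two groups (i.e. drawn from a single group): C(4,4) + C(6,4) + C(5,4) = 21.
By inclusion–exclusion: 1365 − 666 + 21 = 720.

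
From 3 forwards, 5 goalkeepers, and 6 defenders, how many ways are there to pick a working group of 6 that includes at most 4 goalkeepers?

Split by how many goalkeepers are chosen (0 through 4).
Sum: C(5,0)·C(9,6) + C(5,1)·C(9,5) + C(5,2)·C(9,4) + C(5,3)·C(9,3) + C(5,4)·C(9,2) = 84 + 630 + 1260 + 840 + 180 = 2994.

2994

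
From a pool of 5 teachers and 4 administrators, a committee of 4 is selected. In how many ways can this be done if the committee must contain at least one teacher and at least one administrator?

120

Total 4-person selections from all 9: C(9,4) = 126.
Selections missing a whole group: no teachers → C(4,4) = 1; no administrators → C(5,4) = 5.
Both groups omitted at once is impossible, so 126 − 6 = 120.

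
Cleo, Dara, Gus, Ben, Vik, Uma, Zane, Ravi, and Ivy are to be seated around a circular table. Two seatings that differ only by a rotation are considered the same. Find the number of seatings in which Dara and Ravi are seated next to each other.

10080

Glue Dara and Ravi into a block (2 internal orders). Seating 8 units around a circle gives (7)! arrangements.
So 2 × (7)! = 2 × 5040 = 10080.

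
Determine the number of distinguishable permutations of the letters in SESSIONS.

1680

Letter multiplicities in SESSIONS: E×1, I×1, N×1, O×1, S×4.
The number of distinct arrangements is 8!/(4!) = 40320/24 = 1680.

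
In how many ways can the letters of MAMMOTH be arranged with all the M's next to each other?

120

Treat the 3 copies of M as a single block. The multiset to arrange is then {MMM, A, H, O, T}, 5 items in all.
All 5 items are distinct, so there are (5)! = 120 arrangements.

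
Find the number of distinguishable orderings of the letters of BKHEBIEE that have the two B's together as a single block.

Treat the 2 copies of B as a single block. The multiset to arrange is then {BB, E, E, E, H, I, K}, 7 items in all.
That gives (7)!/(3!) = 840 arrangements.

840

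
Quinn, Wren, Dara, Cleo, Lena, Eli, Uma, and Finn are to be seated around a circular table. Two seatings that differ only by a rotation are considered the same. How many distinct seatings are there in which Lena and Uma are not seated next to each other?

Without the restriction there are (7)! = 5040 seatings.
Seatings with Lena beside Uma: treat them as a block with 2 internal orders, giving 2 × (6)! = 1440.
Subtracting, 5040 − 1440 = 3600.

3600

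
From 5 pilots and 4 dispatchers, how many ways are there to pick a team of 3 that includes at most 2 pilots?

Split by how many pilots are chosen (0 through 2).
Sum: C(5,0)·C(4,3) + C(5,1)·C(4,2) + C(5,2)·C(4,1) = 4 + 30 + 40 = 74.

74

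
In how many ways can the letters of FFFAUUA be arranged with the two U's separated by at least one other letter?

150

Total arrangements of FFFAUUA: 7!/(3!·2!·2!) = 210.
Arrangements with the U's together: treat UU as one letter, giving (6)!/(3!·2!) = 60.
Hence 210 − 60 = 150.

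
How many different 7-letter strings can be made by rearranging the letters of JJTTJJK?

105

JJTTJJK has 7 letters with J appearing 4 times and T appearing twice.
So there are 7! / (4!·2!) = 105 distinguishable arrangements.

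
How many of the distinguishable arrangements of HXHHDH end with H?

With the last slot taken by H, it remains to arrange the other 5 letters (XHHDH).
Those 5 letters have H appearing 3 times, giving (5)!/(3!) = 20.

20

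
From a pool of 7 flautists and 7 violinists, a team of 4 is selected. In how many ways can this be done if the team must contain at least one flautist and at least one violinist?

Unrestricted: C(14,4) = 1001 ways to pick any 4 of the 14.
Subtract selections that omit an entire group: no flautists → C(7,4) = 35; no violinists → C(7,4) = 35.
Both groups omitted at once is impossible, so 1001 − 70 = 931.

931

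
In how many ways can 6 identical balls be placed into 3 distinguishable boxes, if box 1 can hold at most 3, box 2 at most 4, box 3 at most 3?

13

Ignoring the caps, the number of non-negative solutions to x_1+…+x_3 = 6 is C(8,2) = 28.
Subtract solutions that violate a single cap (substitute x_i' = x_i − (cap_i+1)): x_1 ≥ 4 gives C(4,2) = 6; x_2 ≥ 5 gives C(3,2) = 3; x_3 ≥ 4 gives C(4,2) = 6. Together 15.
No two caps can be exceeded simultaneously, so the pair terms are all 0.
By inclusion–exclusion the count is 28 − 15 + 0 = 13.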